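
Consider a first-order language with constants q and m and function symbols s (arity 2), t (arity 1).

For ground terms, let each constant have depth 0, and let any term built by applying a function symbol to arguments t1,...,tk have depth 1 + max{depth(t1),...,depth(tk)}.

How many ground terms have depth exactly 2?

66

Let N_k count ground terms of depth at most k. Each non-constant term of depth ≤ k is some function symbol applied to depth-≤(k−1) arguments, giving N_k = 2 + N_{k-1}^2 + N_{k-1}.
N_0 = 2
N_1 = 2 + 2^2 + 2 = 8
N_2 = 2 + 8^2 + 8 = 74
Terms of depth exactly 2: N_2 − N_1 = 74 − 8 = 66.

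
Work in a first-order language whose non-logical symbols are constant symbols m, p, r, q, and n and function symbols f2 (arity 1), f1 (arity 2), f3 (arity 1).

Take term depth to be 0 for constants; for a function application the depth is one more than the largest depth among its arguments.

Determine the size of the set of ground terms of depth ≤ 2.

Count level by level. With function symbols f2/1, f1/2, f3/1, the terms of depth ≤ k are the 5 constants together with each function applied to depth-≤(k−1) tuples, so N_k = 5 + N_{k-1} + N_{k-1}^2 + N_{k-1}.
N_0 = 5
N_1 = 5 + 5 + 5^2 + 5 = 40
N_2 = 5 + 40 + 40^2 + 40 = 1685

1685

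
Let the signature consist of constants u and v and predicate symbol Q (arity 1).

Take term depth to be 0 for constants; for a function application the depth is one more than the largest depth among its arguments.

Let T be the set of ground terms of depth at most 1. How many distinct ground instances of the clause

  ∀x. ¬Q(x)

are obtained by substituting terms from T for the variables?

Ground terms of depth ≤ 1:
  With no function symbols every ground term is a constant, so there are exactly 2 ground terms at every depth bound.
  N_0 = 2
  N_1 = 2
So there are 2 ground terms available for substitution.
The body mentions the single quantified variable x; since ground terms form a free algebra, no two substitutions collapse to the same formula.
Number of ground instances = 2.

2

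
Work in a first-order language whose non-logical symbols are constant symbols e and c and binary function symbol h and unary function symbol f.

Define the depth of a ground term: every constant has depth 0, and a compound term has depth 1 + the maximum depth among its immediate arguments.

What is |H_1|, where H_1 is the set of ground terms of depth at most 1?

8

If N_k denotes the number of depth-≤k ground terms, the 2 constants give N_0 = 2, and each function symbol of arity r contributes N_{k-1}^r new terms at level k: N_k = 2 + N_{k-1}^2 + N_{k-1}.
N_0 = 2
N_1 = 2 + 2^2 + 2 = 8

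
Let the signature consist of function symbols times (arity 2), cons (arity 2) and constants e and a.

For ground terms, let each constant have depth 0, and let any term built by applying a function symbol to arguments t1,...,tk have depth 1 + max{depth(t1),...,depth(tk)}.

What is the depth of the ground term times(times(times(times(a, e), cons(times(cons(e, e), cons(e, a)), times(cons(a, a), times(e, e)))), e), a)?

6

depth(times(a, e)) = 1 + max(0, 0) = 1
depth(cons(e, e)) = 1 + max(0, 0) = 1
depth(cons(e, a)) = 1 + max(0, 0) = 1
depth(times(cons(e, e), cons(e, a))) = 1 + max(1, 1) = 2
depth(cons(a, a)) = 1 + max(0, 0) = 1
depth(times(e, e)) = 1 + max(0, 0) = 1
depth(times(cons(a, a), times(e, e))) = 1 + max(1, 1) = 2
depth(cons(times(cons(e, e), cons(e, a)), times(cons(a, a), times(e, e)))) = 1 + max(2, 2) = 3
depth(times(times(a, e), cons(times(cons(e, e), cons(e, a)), times(cons(a, a), times(e, e))))) = 1 + max(1, 3) = 4
depth(times(times(times(a, e), cons(times(cons(e, e), cons(e, a)), times(cons(a, a), times(e, e)))), e)) = 1 + max(4, 0) = 5
depth(times(times(times(times(a, e), cons(times(cons(e, e), cons(e, a)), times(cons(a, a), times(e, e)))), e), a)) = 1 + max(5, 0) = 6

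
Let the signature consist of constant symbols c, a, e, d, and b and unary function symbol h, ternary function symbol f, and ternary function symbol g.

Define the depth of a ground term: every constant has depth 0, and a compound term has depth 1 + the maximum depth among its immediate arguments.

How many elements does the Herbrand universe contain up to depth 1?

Write N_k for the number of ground terms of depth ≤ k. A term of depth ≤ k is either a constant or a function symbol applied to arguments of depth ≤ k−1, so N_k = 5 + N_{k-1} + N_{k-1}^3 + N_{k-1}^3.
N_0 = 5
N_1 = 5 + 5 + 5^3 + 5^3 = 260

260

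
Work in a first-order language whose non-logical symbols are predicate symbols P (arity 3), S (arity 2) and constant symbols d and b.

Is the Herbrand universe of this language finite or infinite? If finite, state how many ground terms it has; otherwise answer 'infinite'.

There are no function symbols, so every ground term is one of the 2 constants.
The Herbrand universe is {d, b}, which is finite with 2 elements.

2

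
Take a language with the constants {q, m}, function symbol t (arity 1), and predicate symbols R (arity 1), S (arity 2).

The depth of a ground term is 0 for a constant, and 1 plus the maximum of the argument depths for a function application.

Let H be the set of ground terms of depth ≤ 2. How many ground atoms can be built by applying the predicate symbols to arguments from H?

42

First count ground terms of depth ≤ 2.
Write N_k for the number of ground terms of depth ≤ k. A term of depth ≤ k is either a constant or a function symbol applied to arguments of depth ≤ k−1, so N_k = 2 + N_{k-1}.
N_0 = 2
N_1 = 2 + 2 = 4
N_2 = 2 + 4 = 6
So |H| = 6.
A ground atom is a predicate applied to a tuple of terms from H, so the count is the sum over predicates of |H|^arity:
  R: 6;  S: 6^2 = 36
Total ground atoms: 6 + 36 = 42.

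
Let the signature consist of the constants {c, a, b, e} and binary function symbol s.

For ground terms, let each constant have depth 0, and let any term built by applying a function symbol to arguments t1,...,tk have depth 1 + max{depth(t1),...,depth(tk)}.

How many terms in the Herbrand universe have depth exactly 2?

Count level by level. With function symbols s/2, the terms of depth ≤ k are the 4 constants together with each function applied to depth-≤(k−1) tuples, so N_k = 4 + N_{k-1}^2.
N_0 = 4
N_1 = 4 + 4^2 = 20
N_2 = 4 + 20^2 = 404
Terms of depth exactly 2: N_2 − N_1 = 404 − 20 = 384.

384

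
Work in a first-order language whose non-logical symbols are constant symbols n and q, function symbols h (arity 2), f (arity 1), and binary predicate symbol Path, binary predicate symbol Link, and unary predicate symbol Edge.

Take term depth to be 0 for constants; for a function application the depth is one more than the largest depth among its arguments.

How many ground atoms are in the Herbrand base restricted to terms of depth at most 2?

First count ground terms of depth ≤ 2.
Write N_k for the number of ground terms of depth ≤ k. A term of depth ≤ k is either a constant or a function symbol applied to arguments of depth ≤ k−1, so N_k = 2 + N_{k-1}^2 + N_{k-1}.
N_0 = 2
N_1 = 2 + 2^2 + 2 = 8
N_2 = 2 + 8^2 + 8 = 74
So |H| = 74.
A ground atom is a predicate applied to a tuple of terms from H, so the count is the sum over predicates of |H|^arity:
  Path: 74^2 = 5476;  Link: 74^2 = 5476;  Edge: 74
Total ground atoms: 5476 + 5476 + 74 = 11026.

11026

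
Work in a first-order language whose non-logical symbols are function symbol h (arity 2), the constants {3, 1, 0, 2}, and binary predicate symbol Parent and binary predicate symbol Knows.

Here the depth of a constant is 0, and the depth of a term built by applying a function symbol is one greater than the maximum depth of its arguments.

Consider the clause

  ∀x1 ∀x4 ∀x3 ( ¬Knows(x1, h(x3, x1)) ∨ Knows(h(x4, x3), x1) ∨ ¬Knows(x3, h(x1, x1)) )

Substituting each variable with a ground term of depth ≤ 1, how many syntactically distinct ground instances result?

8000

Ground terms of depth ≤ 1:
  Let N_k count ground terms of depth at most k. Each non-constant term of depth ≤ k is some function symbol applied to depth-≤(k−1) arguments, giving N_k = 4 + N_{k-1}^2.
  N_0 = 4
  N_1 = 4 + 4^2 = 20
So there are 20 ground terms available for substitution.
The clause has 3 distinct variables (x1, x4, x3), each appearing in the body. In the free term algebra distinct substitutions yield syntactically distinct ground instances.
Number of ground instances = 20^3 = 8000.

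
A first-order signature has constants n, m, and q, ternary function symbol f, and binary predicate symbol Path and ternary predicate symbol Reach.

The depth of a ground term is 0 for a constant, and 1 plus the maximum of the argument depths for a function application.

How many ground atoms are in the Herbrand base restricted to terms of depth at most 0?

First count ground terms of depth ≤ 0.
If N_k denotes the number of depth-≤k ground terms, the 3 constants give N_0 = 3, and each function symbol of arity r contributes N_{k-1}^r new terms at level k: N_k = 3 + N_{k-1}^3.
N_0 = 3
Explicitly: n, m, q.
So |H| = 3.
For each predicate symbol, the number of ground atoms is |H| raised to its arity; summing:
  Path: 3^2 = 9;  Reach: 3^3 = 27
Total ground atoms: 9 + 27 = 36.

36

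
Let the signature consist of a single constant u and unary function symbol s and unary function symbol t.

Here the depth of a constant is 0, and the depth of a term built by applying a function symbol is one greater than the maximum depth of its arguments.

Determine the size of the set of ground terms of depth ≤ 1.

If N_k denotes the number of depth-≤k ground terms, the 1 constant gives N_0 = 1, and each function symbol of arity r contributes N_{k-1}^r new terms at level k: N_k = 1 + N_{k-1} + N_{k-1}.
N_0 = 1
N_1 = 1 + 1 + 1 = 3

3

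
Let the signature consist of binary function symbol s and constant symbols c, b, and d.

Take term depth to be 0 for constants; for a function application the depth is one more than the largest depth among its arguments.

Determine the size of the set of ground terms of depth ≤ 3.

21612

Let N_k = |{terms of depth ≤ k}|. Then N_0 = 3 and N_k = 3 + N_{k-1}^2 for k ≥ 1 (one summand per function symbol, arity giving the exponent).
N_0 = 3
N_1 = 3 + 3^2 = 12
N_2 = 3 + 12^2 = 147
N_3 = 3 + 147^2 = 21612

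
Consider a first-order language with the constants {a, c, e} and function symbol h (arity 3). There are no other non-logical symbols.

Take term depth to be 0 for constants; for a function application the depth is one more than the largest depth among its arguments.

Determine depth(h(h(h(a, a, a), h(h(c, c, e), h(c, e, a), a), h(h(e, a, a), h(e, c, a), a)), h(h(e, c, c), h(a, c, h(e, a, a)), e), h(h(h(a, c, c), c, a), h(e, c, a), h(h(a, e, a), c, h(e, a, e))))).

4

depth(h(a, a, a)) = 1 + max(0, 0, 0) = 1
depth(h(c, c, e)) = 1 + max(0, 0, 0) = 1
depth(h(c, e, a)) = 1 + max(0, 0, 0) = 1
depth(h(h(c, c, e), h(c, e, a), a)) = 1 + max(1, 1, 0) = 2
depth(h(e, a, a)) = 1 + max(0, 0, 0) = 1
depth(h(e, c, a)) = 1 + max(0, 0, 0) = 1
depth(h(h(e, a, a), h(e, c, a), a)) = 1 + max(1, 1, 0) = 2
depth(h(h(a, a, a), h(h(c, c, e), h(c, e, a), a), h(h(e, a, a), h(e, c, a), a))) = 1 + max(1, 2, 2) = 3
depth(h(e, c, c)) = 1 + max(0, 0, 0) = 1
depth(h(a, c, h(e, a, a))) = 1 + max(0, 0, 1) = 2
depth(h(h(e, c, c), h(a, c, h(e, a, a)), e)) = 1 + max(1, 2, 0) = 3
depth(h(a, c, c)) = 1 + max(0, 0, 0) = 1
depth(h(h(a, c, c), c, a)) = 1 + max(1, 0, 0) = 2
depth(h(a, e, a)) = 1 + max(0, 0, 0) = 1
depth(h(e, a, e)) = 1 + max(0, 0, 0) = 1
depth(h(h(a, e, a), c, h(e, a, e))) = 1 + max(1, 0, 1) = 2
depth(h(h(h(a, c, c), c, a), h(e, c, a), h(h(a, e, a), c, h(e, a, e)))) = 1 + max(2, 1, 2) = 3
depth(h(h(h(a, a, a), h(h(c, c, e), h(c, e, a), a), h(h(e, a, a), h(e, c, a), a)), h(h(e, c, c), h(a, c, h(e, a, a)), e), h(h(h(a, c, c), c, a), h(e, c, a), h(h(a, e, a), c, h(e, a, e))))) = 1 + max(3, 3, 3) = 4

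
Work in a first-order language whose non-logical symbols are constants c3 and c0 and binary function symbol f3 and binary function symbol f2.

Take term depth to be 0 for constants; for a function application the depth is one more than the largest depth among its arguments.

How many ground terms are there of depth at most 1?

Let N_k count ground terms of depth at most k. Each non-constant term of depth ≤ k is some function symbol applied to depth-≤(k−1) arguments, giving N_k = 2 + N_{k-1}^2 + N_{k-1}^2.
N_0 = 2
N_1 = 2 + 2^2 + 2^2 = 10
Explicitly: c3, c0, f3(c3, c3), f3(c3, c0), f3(c0, c3), f3(c0, c0), f2(c3, c3), f2(c3, c0), f2(c0, c3), f2(c0, c0).

10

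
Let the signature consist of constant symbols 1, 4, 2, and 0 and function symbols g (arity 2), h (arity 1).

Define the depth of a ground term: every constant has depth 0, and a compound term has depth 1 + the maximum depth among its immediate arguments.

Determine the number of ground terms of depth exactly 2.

580

Count level by level. With function symbols g/2, h/1, the terms of depth ≤ k are the 4 constants together with each function applied to depth-≤(k−1) tuples, so N_k = 4 + N_{k-1}^2 + N_{k-1}.
N_0 = 4
N_1 = 4 + 4^2 + 4 = 24
N_2 = 4 + 24^2 + 24 = 604
Terms of depth exactly 2: N_2 − N_1 = 604 − 24 = 580.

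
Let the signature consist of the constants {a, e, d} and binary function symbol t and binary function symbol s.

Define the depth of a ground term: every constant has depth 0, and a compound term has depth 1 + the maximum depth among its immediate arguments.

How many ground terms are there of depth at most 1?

21

Let N_k count ground terms of depth at most k. Each non-constant term of depth ≤ k is some function symbol applied to depth-≤(k−1) arguments, giving N_k = 3 + N_{k-1}^2 + N_{k-1}^2.
N_0 = 3
N_1 = 3 + 3^2 + 3^2 = 21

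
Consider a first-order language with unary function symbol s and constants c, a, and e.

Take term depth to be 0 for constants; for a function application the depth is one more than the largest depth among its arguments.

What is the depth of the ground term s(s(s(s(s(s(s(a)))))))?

7

depth(s(a)) = 1 + depth(a) = 1 + 0 = 1
depth(s(s(a))) = 1 + depth(s(a)) = 1 + 1 = 2
depth(s(s(s(a)))) = 1 + depth(s(s(a))) = 1 + 2 = 3
depth(s(s(s(s(a))))) = 1 + depth(s(s(s(a)))) = 1 + 3 = 4
depth(s(s(s(s(s(a)))))) = 1 + depth(s(s(s(s(a))))) = 1 + 4 = 5
depth(s(s(s(s(s(s(a))))))) = 1 + depth(s(s(s(s(s(a)))))) = 1 + 5 = 6
depth(s(s(s(s(s(s(s(a)))))))) = 1 + depth(s(s(s(s(s(s(a))))))) = 1 + 6 = 7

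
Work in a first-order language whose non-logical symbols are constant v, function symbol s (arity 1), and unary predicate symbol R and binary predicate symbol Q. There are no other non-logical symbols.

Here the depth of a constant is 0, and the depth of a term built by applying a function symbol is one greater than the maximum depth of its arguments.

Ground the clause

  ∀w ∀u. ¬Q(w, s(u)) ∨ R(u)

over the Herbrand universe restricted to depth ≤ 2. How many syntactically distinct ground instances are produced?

Ground terms of depth ≤ 2:
  Count level by level. With function symbols s/1, the terms of depth ≤ k are the 1 constant together with each function applied to depth-≤(k−1) tuples, so N_k = 1 + N_{k-1}.
  N_0 = 1
  N_1 = 1 + 1 = 2
  N_2 = 1 + 2 = 3
  Explicitly: v, s(v), s(s(v)).
So there are 3 ground terms available for substitution.
There are 2 variables to instantiate (w, u), each occurring in at least one literal, so different choices give different ground instances.
Number of ground instances = 3^2 = 9.

9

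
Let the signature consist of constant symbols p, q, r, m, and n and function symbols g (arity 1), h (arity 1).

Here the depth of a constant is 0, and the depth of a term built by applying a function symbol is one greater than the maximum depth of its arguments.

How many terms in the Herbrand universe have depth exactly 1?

10

Let N_k count ground terms of depth at most k. Each non-constant term of depth ≤ k is some function symbol applied to depth-≤(k−1) arguments, giving N_k = 5 + N_{k-1} + N_{k-1}.
N_0 = 5
N_1 = 5 + 5 + 5 = 15
Terms of depth exactly 1: N_1 − N_0 = 15 − 5 = 10.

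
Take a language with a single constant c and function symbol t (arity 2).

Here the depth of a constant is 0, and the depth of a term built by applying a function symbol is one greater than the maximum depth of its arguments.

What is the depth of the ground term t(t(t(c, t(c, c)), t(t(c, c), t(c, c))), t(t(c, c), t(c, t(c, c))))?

depth(t(c, c)) = 1 + max(0, 0) = 1
depth(t(c, t(c, c))) = 1 + max(0, 1) = 2
depth(t(t(c, c), t(c, c))) = 1 + max(1, 1) = 2
depth(t(t(c, t(c, c)), t(t(c, c), t(c, c)))) = 1 + max(2, 2) = 3
depth(t(t(c, c), t(c, t(c, c)))) = 1 + max(1, 2) = 3
depth(t(t(t(c, t(c, c)), t(t(c, c), t(c, c))), t(t(c, c), t(c, t(c, c))))) = 1 + max(3, 3) = 4

4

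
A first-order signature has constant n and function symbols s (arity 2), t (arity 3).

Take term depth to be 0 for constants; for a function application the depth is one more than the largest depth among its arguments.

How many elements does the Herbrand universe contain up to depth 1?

Let N_k count ground terms of depth at most k. Each non-constant term of depth ≤ k is some function symbol applied to depth-≤(k−1) arguments, giving N_k = 1 + N_{k-1}^2 + N_{k-1}^3.
N_0 = 1
N_1 = 1 + 1^2 + 1^3 = 3
Explicitly: n, s(n, n), t(n, n, n).

3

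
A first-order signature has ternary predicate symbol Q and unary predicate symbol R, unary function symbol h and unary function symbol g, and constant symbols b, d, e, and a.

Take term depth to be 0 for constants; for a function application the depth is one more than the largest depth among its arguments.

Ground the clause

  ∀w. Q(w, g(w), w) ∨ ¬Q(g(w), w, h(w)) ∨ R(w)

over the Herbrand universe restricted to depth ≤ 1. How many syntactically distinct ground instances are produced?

12

Ground terms of depth ≤ 1:
  Let N_k = |{terms of depth ≤ k}|. Then N_0 = 4 and N_k = 4 + N_{k-1} + N_{k-1} for k ≥ 1 (one summand per function symbol, arity giving the exponent).
  N_0 = 4
  N_1 = 4 + 4 + 4 = 12
So there are 12 ground terms available for substitution.
The body mentions the single quantified variable w; since ground terms form a free algebra, no two substitutions collapse to the same formula.
Number of ground instances = 12.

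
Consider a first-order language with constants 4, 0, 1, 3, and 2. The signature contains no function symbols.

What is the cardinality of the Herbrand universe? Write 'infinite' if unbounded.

5

There are no function symbols, so every ground term is one of the 5 constants.
The Herbrand universe is {4, 0, 1, 3, 2}, which is finite with 5 elements.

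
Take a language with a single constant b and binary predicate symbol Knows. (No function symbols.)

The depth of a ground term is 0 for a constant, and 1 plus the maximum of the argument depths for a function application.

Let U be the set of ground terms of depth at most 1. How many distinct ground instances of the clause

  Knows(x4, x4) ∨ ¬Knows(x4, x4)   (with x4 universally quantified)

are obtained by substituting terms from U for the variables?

1

Ground terms of depth ≤ 1:
  With no function symbols every ground term is a constant, so there is exactly 1 ground term at every depth bound.
  N_0 = 1
  N_1 = 1
  Explicitly: b.
So there is exactly 1 ground term available for substitution.
There is 1 variable to instantiate (x4),  occurring in at least one literal, so different choices give different ground instances.
Number of ground instances = 1.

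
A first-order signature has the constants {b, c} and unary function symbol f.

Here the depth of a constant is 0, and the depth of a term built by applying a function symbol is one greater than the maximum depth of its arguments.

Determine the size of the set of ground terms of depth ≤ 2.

Count level by level. With function symbols f/1, the terms of depth ≤ k are the 2 constants together with each function applied to depth-≤(k−1) tuples, so N_k = 2 + N_{k-1}.
N_0 = 2
N_1 = 2 + 2 = 4
N_2 = 2 + 4 = 6

6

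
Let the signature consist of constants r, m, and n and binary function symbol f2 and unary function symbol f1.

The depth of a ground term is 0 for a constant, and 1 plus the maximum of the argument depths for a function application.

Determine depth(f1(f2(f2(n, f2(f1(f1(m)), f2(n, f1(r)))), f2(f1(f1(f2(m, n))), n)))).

6

depth(f1(m)) = 1 + depth(m) = 1 + 0 = 1
depth(f1(f1(m))) = 1 + depth(f1(m)) = 1 + 1 = 2
depth(f1(r)) = 1 + depth(r) = 1 + 0 = 1
depth(f2(n, f1(r))) = 1 + max(0, 1) = 2
depth(f2(f1(f1(m)), f2(n, f1(r)))) = 1 + max(2, 2) = 3
depth(f2(n, f2(f1(f1(m)), f2(n, f1(r))))) = 1 + max(0, 3) = 4
depth(f2(m, n)) = 1 + max(0, 0) = 1
depth(f1(f2(m, n))) = 1 + depth(f2(m, n)) = 1 + 1 = 2
depth(f1(f1(f2(m, n)))) = 1 + depth(f1(f2(m, n))) = 1 + 2 = 3
depth(f2(f1(f1(f2(m, n))), n)) = 1 + max(3, 0) = 4
depth(f2(f2(n, f2(f1(f1(m)), f2(n, f1(r)))), f2(f1(f1(f2(m, n))), n))) = 1 + max(4, 4) = 5
depth(f1(f2(f2(n, f2(f1(f1(m)), f2(n, f1(r)))), f2(f1(f1(f2(m, n))), n)))) = 1 + depth(f2(f2(n, f2(f1(f1(m)), f2(n, f1(r)))), f2(f1(f1(f2(m, n))), n))) = 1 + 5 = 6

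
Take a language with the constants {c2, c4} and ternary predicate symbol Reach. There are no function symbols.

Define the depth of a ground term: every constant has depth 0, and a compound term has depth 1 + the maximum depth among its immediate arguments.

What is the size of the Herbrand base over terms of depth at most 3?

8

First count ground terms of depth ≤ 3.
With no function symbols every ground term is a constant, so there are exactly 2 ground terms at every depth bound.
N_0 = 2
N_1 = 2
N_2 = 2
N_3 = 2
Explicitly: c2, c4.
So |H| = 2.
A ground atom is a predicate applied to a tuple of terms from H, so the count is the sum over predicates of |H|^arity:
  Reach: 2^3 = 8
Total ground atoms: 8.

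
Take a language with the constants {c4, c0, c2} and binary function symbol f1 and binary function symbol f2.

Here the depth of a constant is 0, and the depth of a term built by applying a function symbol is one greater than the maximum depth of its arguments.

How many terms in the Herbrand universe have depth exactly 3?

1565568

Let N_k = |{terms of depth ≤ k}|. Then N_0 = 3 and N_k = 3 + N_{k-1}^2 + N_{k-1}^2 for k ≥ 1 (one summand per function symbol, arity giving the exponent).
N_0 = 3
N_1 = 3 + 3^2 + 3^2 = 21
N_2 = 3 + 21^2 + 21^2 = 885
N_3 = 3 + 885^2 + 885^2 = 1566453
Terms of depth exactly 3: N_3 − N_2 = 1566453 − 885 = 1565568.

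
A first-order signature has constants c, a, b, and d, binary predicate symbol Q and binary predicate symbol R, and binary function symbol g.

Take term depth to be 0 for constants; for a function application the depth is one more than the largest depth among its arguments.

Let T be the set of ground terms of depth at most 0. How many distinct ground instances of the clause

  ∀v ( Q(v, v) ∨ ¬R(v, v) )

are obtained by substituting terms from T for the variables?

Ground terms of depth ≤ 0:
  If N_k denotes the number of depth-≤k ground terms, the 4 constants give N_0 = 4, and each function symbol of arity r contributes N_{k-1}^r new terms at level k: N_k = 4 + N_{k-1}^2.
  N_0 = 4
So there are 4 ground terms available for substitution.
The body mentions the single quantified variable v; since ground terms form a free algebra, no two substitutions collapse to the same formula.
Number of ground instances = 4.

4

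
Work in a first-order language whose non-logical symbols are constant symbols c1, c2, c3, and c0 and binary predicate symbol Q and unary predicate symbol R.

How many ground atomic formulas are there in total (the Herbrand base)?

With no function symbols, the Herbrand universe is just the 4 constants.
Ground atoms per predicate: Q: 4^2 = 16, R: 4.
Herbrand base size = 16 + 4 = 20.

20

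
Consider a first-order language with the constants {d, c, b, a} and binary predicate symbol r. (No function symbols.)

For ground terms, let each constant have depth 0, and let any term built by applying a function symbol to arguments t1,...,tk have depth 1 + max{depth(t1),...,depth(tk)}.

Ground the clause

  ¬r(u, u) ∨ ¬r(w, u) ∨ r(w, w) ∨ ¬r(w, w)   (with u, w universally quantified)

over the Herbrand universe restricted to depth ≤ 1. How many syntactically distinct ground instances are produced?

Ground terms of depth ≤ 1:
  With no function symbols every ground term is a constant, so there are exactly 4 ground terms at every depth bound.
  N_0 = 4
  N_1 = 4
So there are 4 ground terms available for substitution.
There are 2 variables to instantiate (u, w), each occurring in at least one literal, so different choices give different ground instances.
Number of ground instances = 4^2 = 16.

16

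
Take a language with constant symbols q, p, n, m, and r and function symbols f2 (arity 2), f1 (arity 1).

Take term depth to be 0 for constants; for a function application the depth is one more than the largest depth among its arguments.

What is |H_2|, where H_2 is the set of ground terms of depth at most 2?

If N_k denotes the number of depth-≤k ground terms, the 5 constants give N_0 = 5, and each function symbol of arity r contributes N_{k-1}^r new terms at level k: N_k = 5 + N_{k-1}^2 + N_{k-1}.
N_0 = 5
N_1 = 5 + 5^2 + 5 = 35
N_2 = 5 + 35^2 + 35 = 1265

1265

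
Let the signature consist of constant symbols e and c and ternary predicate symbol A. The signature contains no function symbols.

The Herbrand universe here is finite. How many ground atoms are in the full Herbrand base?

With no function symbols, the Herbrand universe is just the 2 constants.
Ground atoms per predicate: A: 2^3 = 8.
Herbrand base size = 8 = 8.

8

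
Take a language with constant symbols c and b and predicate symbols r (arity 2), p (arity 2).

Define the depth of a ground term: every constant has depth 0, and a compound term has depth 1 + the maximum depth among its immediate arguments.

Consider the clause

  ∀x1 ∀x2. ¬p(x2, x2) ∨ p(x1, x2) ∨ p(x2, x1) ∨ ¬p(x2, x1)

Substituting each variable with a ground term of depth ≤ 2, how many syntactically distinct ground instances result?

Ground terms of depth ≤ 2:
  With no function symbols every ground term is a constant, so there are exactly 2 ground terms at every depth bound.
  N_0 = 2
  N_1 = 2
  N_2 = 2
So there are 2 ground terms available for substitution.
The clause has 2 distinct variables (x1, x2), each appearing in the body. In the free term algebra distinct substitutions yield syntactically distinct ground instances.
Number of ground instances = 2^2 = 4.

4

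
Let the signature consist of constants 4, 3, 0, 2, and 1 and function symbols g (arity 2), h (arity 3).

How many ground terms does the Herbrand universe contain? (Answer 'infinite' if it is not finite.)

infinite

The signature has at least one function symbol (g, arity 2) and at least one constant (4).
Iterating g gives infinitely many distinct ground terms: 4, g(4, 4), g(g(4, 4), g(4, 4)), ...
So the Herbrand universe is infinite.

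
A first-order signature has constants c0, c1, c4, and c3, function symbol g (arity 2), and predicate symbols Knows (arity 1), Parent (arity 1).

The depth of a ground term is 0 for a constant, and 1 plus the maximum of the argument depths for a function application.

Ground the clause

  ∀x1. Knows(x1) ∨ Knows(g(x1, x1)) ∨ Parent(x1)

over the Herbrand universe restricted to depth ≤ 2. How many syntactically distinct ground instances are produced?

404

Ground terms of depth ≤ 2:
  Write N_k for the number of ground terms of depth ≤ k. A term of depth ≤ k is either a constant or a function symbol applied to arguments of depth ≤ k−1, so N_k = 4 + N_{k-1}^2.
  N_0 = 4
  N_1 = 4 + 4^2 = 20
  N_2 = 4 + 20^2 = 404
So there are 404 ground terms available for substitution.
The body mentions the single quantified variable x1; since ground terms form a free algebra, no two substitutions collapse to the same formula.
Number of ground instances = 404.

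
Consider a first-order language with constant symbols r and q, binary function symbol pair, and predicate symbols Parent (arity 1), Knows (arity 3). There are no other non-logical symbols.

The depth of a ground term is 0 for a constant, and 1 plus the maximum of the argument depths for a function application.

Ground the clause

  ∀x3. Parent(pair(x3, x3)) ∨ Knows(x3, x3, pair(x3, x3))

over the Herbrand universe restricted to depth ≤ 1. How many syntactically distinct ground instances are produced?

Ground terms of depth ≤ 1:
  Let N_k count ground terms of depth at most k. Each non-constant term of depth ≤ k is some function symbol applied to depth-≤(k−1) arguments, giving N_k = 2 + N_{k-1}^2.
  N_0 = 2
  N_1 = 2 + 2^2 = 6
  Explicitly: r, q, pair(r, r), pair(r, q), pair(q, r), pair(q, q).
So there are 6 ground terms available for substitution.
The clause has 1 distinct variable (x3), which appears in the body. In the free term algebra distinct substitutions yield syntactically distinct ground instances.
Number of ground instances = 6.

6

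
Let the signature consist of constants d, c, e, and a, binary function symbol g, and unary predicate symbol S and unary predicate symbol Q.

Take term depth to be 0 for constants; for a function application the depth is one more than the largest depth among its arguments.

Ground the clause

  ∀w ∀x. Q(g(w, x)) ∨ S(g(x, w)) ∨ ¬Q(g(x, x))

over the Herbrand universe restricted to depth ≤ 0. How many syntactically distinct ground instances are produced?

16

Ground terms of depth ≤ 0:
  Let N_k count ground terms of depth at most k. Each non-constant term of depth ≤ k is some function symbol applied to depth-≤(k−1) arguments, giving N_k = 4 + N_{k-1}^2.
  N_0 = 4
  Explicitly: d, c, e, a.
So there are 4 ground terms available for substitution.
The body mentions every one of the 2 quantified variables; since ground terms form a free algebra, no two substitutions collapse to the same formula.
Number of ground instances = 4^2 = 16.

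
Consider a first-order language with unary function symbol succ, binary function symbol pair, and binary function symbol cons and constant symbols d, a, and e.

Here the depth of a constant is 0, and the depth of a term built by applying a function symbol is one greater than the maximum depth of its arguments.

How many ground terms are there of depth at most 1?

24

Write N_k for the number of ground terms of depth ≤ k. A term of depth ≤ k is either a constant or a function symbol applied to arguments of depth ≤ k−1, so N_k = 3 + N_{k-1} + N_{k-1}^2 + N_{k-1}^2.
N_0 = 3
N_1 = 3 + 3 + 3^2 + 3^2 = 24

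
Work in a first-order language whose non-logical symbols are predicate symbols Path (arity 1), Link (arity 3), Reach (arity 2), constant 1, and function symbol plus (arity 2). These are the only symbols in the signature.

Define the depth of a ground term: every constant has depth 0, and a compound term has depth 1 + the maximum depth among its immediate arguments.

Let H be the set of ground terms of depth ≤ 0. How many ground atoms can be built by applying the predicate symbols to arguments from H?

3

First count ground terms of depth ≤ 0.
Let N_k count ground terms of depth at most k. Each non-constant term of depth ≤ k is some function symbol applied to depth-≤(k−1) arguments, giving N_k = 1 + N_{k-1}^2.
N_0 = 1
So |H| = 1.
For each predicate symbol, the number of ground atoms is |H| raised to its arity; summing:
  Path: 1;  Link: 1^3 = 1;  Reach: 1^2 = 1
Total ground atoms: 1 + 1 + 1 = 3.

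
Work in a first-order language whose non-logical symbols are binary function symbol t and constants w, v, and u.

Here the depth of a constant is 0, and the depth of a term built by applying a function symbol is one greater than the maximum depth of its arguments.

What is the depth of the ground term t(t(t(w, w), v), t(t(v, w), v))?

depth(t(w, w)) = 1 + max(0, 0) = 1
depth(t(t(w, w), v)) = 1 + max(1, 0) = 2
depth(t(v, w)) = 1 + max(0, 0) = 1
depth(t(t(v, w), v)) = 1 + max(1, 0) = 2
depth(t(t(t(w, w), v), t(t(v, w), v))) = 1 + max(2, 2) = 3

3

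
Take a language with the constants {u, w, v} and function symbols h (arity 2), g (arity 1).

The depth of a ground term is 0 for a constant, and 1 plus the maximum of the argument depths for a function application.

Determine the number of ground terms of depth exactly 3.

If N_k denotes the number of depth-≤k ground terms, the 3 constants give N_0 = 3, and each function symbol of arity r contributes N_{k-1}^r new terms at level k: N_k = 3 + N_{k-1}^2 + N_{k-1}.
N_0 = 3
N_1 = 3 + 3^2 + 3 = 15
N_2 = 3 + 15^2 + 15 = 243
N_3 = 3 + 243^2 + 243 = 59295
Terms of depth exactly 3: N_3 − N_2 = 59295 − 243 = 59052.

59052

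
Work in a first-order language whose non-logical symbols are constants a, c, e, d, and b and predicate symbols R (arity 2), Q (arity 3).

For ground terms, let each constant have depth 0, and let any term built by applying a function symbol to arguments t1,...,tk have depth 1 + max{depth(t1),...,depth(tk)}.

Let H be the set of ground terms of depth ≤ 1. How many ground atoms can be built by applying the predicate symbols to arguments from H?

150

First count ground terms of depth ≤ 1.
With no function symbols every ground term is a constant, so there are exactly 5 ground terms at every depth bound.
N_0 = 5
N_1 = 5
So |H| = 5.
For each predicate symbol, the number of ground atoms is |H| raised to its arity; summing:
  R: 5^2 = 25;  Q: 5^3 = 125
Total ground atoms: 25 + 125 = 150.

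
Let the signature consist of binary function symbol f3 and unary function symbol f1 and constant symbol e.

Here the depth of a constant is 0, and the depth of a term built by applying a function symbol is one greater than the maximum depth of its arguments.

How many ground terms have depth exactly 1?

2

If N_k denotes the number of depth-≤k ground terms, the 1 constant gives N_0 = 1, and each function symbol of arity r contributes N_{k-1}^r new terms at level k: N_k = 1 + N_{k-1}^2 + N_{k-1}.
N_0 = 1
N_1 = 1 + 1^2 + 1 = 3
Terms of depth exactly 1: N_1 − N_0 = 3 − 1 = 2.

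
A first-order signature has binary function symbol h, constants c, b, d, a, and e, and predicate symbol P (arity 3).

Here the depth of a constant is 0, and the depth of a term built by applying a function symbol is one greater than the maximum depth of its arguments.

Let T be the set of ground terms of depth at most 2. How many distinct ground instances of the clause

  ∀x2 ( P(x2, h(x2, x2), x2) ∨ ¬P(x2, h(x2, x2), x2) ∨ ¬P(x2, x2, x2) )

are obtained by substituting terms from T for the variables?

905

Ground terms of depth ≤ 2:
  Let N_k = |{terms of depth ≤ k}|. Then N_0 = 5 and N_k = 5 + N_{k-1}^2 for k ≥ 1 (one summand per function symbol, arity giving the exponent).
  N_0 = 5
  N_1 = 5 + 5^2 = 30
  N_2 = 5 + 30^2 = 905
So there are 905 ground terms available for substitution.
The body mentions the single quantified variable x2; since ground terms form a free algebra, no two substitutions collapse to the same formula.
Number of ground instances = 905.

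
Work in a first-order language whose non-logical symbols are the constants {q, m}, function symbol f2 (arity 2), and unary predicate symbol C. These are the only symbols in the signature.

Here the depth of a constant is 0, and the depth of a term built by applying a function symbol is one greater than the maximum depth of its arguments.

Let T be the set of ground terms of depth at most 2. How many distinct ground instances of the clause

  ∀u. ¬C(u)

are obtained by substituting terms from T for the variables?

Ground terms of depth ≤ 2:
  Count level by level. With function symbols f2/2, the terms of depth ≤ k are the 2 constants together with each function applied to depth-≤(k−1) tuples, so N_k = 2 + N_{k-1}^2.
  N_0 = 2
  N_1 = 2 + 2^2 = 6
  N_2 = 2 + 6^2 = 38
So there are 38 ground terms available for substitution.
There is 1 variable to instantiate (u),  occurring in at least one literal, so different choices give different ground instances.
Number of ground instances = 38.

38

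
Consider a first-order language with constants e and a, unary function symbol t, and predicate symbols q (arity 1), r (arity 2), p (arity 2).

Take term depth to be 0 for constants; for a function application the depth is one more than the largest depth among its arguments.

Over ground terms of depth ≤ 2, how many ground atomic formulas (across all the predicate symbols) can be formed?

78

First count ground terms of depth ≤ 2.
Count level by level. With function symbols t/1, the terms of depth ≤ k are the 2 constants together with each function applied to depth-≤(k−1) tuples, so N_k = 2 + N_{k-1}.
N_0 = 2
N_1 = 2 + 2 = 4
N_2 = 2 + 4 = 6
So |H| = 6.
For each predicate symbol, the number of ground atoms is |H| raised to its arity; summing:
  q: 6;  r: 6^2 = 36;  p: 6^2 = 36
Total ground atoms: 6 + 36 + 36 = 78.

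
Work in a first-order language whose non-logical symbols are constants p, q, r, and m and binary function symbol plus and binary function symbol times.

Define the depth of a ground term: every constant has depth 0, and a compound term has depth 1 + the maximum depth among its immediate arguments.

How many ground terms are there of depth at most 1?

Let N_k count ground terms of depth at most k. Each non-constant term of depth ≤ k is some function symbol applied to depth-≤(k−1) arguments, giving N_k = 4 + N_{k-1}^2 + N_{k-1}^2.
N_0 = 4
N_1 = 4 + 4^2 + 4^2 = 36

36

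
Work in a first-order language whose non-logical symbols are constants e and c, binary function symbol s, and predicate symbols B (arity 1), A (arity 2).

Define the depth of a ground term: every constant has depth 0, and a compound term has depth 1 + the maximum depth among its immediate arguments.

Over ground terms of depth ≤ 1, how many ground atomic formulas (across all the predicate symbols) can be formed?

42

First count ground terms of depth ≤ 1.
Count level by level. With function symbols s/2, the terms of depth ≤ k are the 2 constants together with each function applied to depth-≤(k−1) tuples, so N_k = 2 + N_{k-1}^2.
N_0 = 2
N_1 = 2 + 2^2 = 6
Explicitly: e, c, s(e, e), s(e, c), s(c, e), s(c, c).
So |H| = 6.
Ground atoms are formed by filling each argument slot of a predicate with a term from H, so an r-ary predicate gives |H|^r atoms:
  B: 6;  A: 6^2 = 36
Total ground atoms: 6 + 36 = 42.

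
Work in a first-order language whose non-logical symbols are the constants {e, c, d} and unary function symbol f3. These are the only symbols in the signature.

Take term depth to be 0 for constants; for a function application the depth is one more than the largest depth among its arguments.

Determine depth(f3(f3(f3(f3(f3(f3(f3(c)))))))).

7

depth(f3(c)) = 1 + depth(c) = 1 + 0 = 1
depth(f3(f3(c))) = 1 + depth(f3(c)) = 1 + 1 = 2
depth(f3(f3(f3(c)))) = 1 + depth(f3(f3(c))) = 1 + 2 = 3
depth(f3(f3(f3(f3(c))))) = 1 + depth(f3(f3(f3(c)))) = 1 + 3 = 4
depth(f3(f3(f3(f3(f3(c)))))) = 1 + depth(f3(f3(f3(f3(c))))) = 1 + 4 = 5
depth(f3(f3(f3(f3(f3(f3(c))))))) = 1 + depth(f3(f3(f3(f3(f3(c)))))) = 1 + 5 = 6
depth(f3(f3(f3(f3(f3(f3(f3(c)))))))) = 1 + depth(f3(f3(f3(f3(f3(f3(c))))))) = 1 + 6 = 7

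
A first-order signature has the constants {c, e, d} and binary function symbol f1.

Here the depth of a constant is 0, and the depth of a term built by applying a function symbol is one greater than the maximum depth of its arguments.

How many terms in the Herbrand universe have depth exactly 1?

9

Let N_k = |{terms of depth ≤ k}|. Then N_0 = 3 and N_k = 3 + N_{k-1}^2 for k ≥ 1 (one summand per function symbol, arity giving the exponent).
N_0 = 3
N_1 = 3 + 3^2 = 12
Terms of depth exactly 1: N_1 − N_0 = 12 − 3 = 9.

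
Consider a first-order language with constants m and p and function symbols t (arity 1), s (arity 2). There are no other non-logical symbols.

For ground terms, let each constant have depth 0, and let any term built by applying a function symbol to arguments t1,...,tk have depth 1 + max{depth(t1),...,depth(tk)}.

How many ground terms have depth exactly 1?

Count level by level. With function symbols t/1, s/2, the terms of depth ≤ k are the 2 constants together with each function applied to depth-≤(k−1) tuples, so N_k = 2 + N_{k-1} + N_{k-1}^2.
N_0 = 2
N_1 = 2 + 2 + 2^2 = 8
Terms of depth exactly 1: N_1 − N_0 = 8 − 2 = 6.

6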